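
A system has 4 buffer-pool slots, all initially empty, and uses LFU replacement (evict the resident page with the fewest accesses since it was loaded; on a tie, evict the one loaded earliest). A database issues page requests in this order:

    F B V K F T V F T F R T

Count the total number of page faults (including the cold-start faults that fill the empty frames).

6

F → fault, frames (F)
B → fault, frames (F B)
V → fault, frames (F B V)
K → fault, frames (F B V K)
F → hit
T → fault, evict B, frames (F V K T)
V → hit
F → hit
T → hit
F → hit
R → fault, evict K, frames (F V T R)
T → hit
Page faults: 6.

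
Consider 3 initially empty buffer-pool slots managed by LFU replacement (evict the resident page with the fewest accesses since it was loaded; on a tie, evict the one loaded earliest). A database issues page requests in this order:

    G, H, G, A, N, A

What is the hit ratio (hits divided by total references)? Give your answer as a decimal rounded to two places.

0.33

G → miss, frames {G}
H → miss, frames {G,H}
G → hit
A → miss, frames {G,H,A}
N → miss, evict H, frames {G,A,N}
A → hit
Hits: 2 of 6 references → 2/6 = 0.3333.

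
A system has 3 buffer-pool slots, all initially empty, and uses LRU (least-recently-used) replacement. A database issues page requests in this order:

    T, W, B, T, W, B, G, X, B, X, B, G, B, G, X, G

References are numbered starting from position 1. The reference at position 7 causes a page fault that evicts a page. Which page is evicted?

pos 1: T → miss, frames {T}
pos 2: W → miss, frames {T,W}
pos 3: B → miss, frames {T,W,B}
pos 4: T → hit
pos 5: W → hit
pos 6: B → hit
pos 7: G → miss, evict T, frames {W,B,G}
At position 7, page T is evicted.

T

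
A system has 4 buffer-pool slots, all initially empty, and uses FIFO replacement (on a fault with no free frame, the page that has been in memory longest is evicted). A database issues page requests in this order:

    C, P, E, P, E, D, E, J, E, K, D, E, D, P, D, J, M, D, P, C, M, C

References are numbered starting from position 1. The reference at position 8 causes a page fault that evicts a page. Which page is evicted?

C

pos 1: C -> miss, frames (C)
pos 2: P -> miss, frames (C P)
pos 3: E -> miss, frames (C P E)
pos 4: P -> hit
pos 5: E -> hit
pos 6: D -> miss, frames (C P E D)
pos 7: E -> hit
pos 8: J -> miss, evict C, frames (P E D J)
At position 8, page C is evicted.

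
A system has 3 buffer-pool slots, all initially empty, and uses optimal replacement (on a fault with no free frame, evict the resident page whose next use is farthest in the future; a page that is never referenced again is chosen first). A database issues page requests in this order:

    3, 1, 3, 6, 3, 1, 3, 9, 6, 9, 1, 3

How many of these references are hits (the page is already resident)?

3 -> fault, frames (3)
1 -> fault, frames (3 1)
3 -> hit
6 -> fault, frames (3 1 6)
3 -> hit
1 -> hit
3 -> hit
9 -> fault, evict 3, frames (1 6 9)
6 -> hit
9 -> hit
1 -> hit
3 -> fault, evict 9, frames (1 6 3)
Hits: 7.

7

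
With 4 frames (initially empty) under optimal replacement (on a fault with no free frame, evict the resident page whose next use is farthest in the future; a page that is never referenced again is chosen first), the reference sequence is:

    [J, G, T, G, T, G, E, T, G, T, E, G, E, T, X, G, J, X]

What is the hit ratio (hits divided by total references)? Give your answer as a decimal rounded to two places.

0.72

J: miss, frames (J)
G: miss, frames (J G)
T: miss, frames (J G T)
G: hit
T: hit
G: hit
E: miss, frames (J G T E)
T: hit
G: hit
T: hit
E: hit
G: hit
E: hit
T: hit
X: miss, evict E, frames (J G T X)
G: hit
J: hit
X: hit
Hits: 13 of 18 references → 13/18 = 0.7222.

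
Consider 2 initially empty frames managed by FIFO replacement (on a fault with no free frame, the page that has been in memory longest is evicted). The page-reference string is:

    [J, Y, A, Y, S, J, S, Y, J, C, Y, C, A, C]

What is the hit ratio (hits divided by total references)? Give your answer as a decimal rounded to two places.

J → fault, frames (J)
Y → fault, frames (J Y)
A → fault, evict J, frames (Y A)
Y → hit
S → fault, evict Y, frames (A S)
J → fault, evict A, frames (S J)
S → hit
Y → fault, evict S, frames (J Y)
J → hit
C → fault, evict J, frames (Y C)
Y → hit
C → hit
A → fault, evict Y, frames (C A)
C → hit
Hits: 6 of 14 references → 6/14 = 0.4286.

0.43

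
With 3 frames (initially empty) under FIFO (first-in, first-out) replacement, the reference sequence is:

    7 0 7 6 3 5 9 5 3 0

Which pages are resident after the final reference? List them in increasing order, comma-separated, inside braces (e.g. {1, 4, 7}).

{0, 5, 9}

7: miss, frames [7]
0: miss, frames [7, 0]
7: hit
6: miss, frames [7, 0, 6]
3: miss, evict 7, frames [0, 6, 3]
5: miss, evict 0, frames [6, 3, 5]
9: miss, evict 6, frames [3, 5, 9]
5: hit
3: hit
0: miss, evict 3, frames [5, 9, 0]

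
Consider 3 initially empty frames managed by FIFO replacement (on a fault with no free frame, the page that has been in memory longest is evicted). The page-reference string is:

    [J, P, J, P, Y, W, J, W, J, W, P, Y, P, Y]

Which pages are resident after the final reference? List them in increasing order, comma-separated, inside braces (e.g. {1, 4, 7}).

{J, P, Y}

J: fault, frames (J)
P: fault, frames (J P)
J: hit
P: hit
Y: fault, frames (J P Y)
W: fault, evict J, frames (P Y W)
J: fault, evict P, frames (Y W J)
W: hit
J: hit
W: hit
P: fault, evict Y, frames (W J P)
Y: fault, evict W, frames (J P Y)
P: hit
Y: hit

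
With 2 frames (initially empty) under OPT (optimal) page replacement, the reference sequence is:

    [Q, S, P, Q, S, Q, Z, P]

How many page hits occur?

Q → fault, frames (Q)
S → fault, frames (Q S)
P → fault, evict S, frames (Q P)
Q → hit
S → fault, evict P, frames (Q S)
Q → hit
Z → fault, evict S, frames (Q Z)
P → fault, evict Z, frames (Q P)
Hits: 2.

2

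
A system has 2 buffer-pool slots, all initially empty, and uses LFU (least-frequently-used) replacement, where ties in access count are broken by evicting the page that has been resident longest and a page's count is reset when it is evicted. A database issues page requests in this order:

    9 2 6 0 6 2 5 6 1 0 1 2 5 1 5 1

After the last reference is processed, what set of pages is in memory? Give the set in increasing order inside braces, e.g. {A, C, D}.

{1, 6}

9 → miss, frames (9)
2 → miss, frames (9 2)
6 → miss, evict 9, frames (2 6)
0 → miss, evict 2, frames (6 0)
6 → hit
2 → miss, evict 0, frames (6 2)
5 → miss, evict 2, frames (6 5)
6 → hit
1 → miss, evict 5, frames (6 1)
0 → miss, evict 1, frames (6 0)
1 → miss, evict 0, frames (6 1)
2 → miss, evict 1, frames (6 2)
5 → miss, evict 2, frames (6 5)
1 → miss, evict 5, frames (6 1)
5 → miss, evict 1, frames (6 5)
1 → miss, evict 5, frames (6 1)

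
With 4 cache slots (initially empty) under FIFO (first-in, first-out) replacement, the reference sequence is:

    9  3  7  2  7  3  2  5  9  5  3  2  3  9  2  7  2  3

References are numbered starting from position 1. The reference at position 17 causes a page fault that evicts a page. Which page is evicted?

5

pos 1: 9: miss, frames [9]
pos 2: 3: miss, frames [9, 3]
pos 3: 7: miss, frames [9, 3, 7]
pos 4: 2: miss, frames [9, 3, 7, 2]
pos 5: 7: hit
pos 6: 3: hit
pos 7: 2: hit
pos 8: 5: miss, evict 9, frames [3, 7, 2, 5]
pos 9: 9: miss, evict 3, frames [7, 2, 5, 9]
pos 10: 5: hit
pos 11: 3: miss, evict 7, frames [2, 5, 9, 3]
pos 12: 2: hit
pos 13: 3: hit
pos 14: 9: hit
pos 15: 2: hit
pos 16: 7: miss, evict 2, frames [5, 9, 3, 7]
pos 17: 2: miss, evict 5, frames [9, 3, 7, 2]
At position 17, page 5 is evicted.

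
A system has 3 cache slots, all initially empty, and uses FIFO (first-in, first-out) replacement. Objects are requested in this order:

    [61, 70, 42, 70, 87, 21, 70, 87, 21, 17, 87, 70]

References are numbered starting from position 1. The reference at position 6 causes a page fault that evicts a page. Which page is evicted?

pos 1: 61 -> miss, frames [61]
pos 2: 70 -> miss, frames [61, 70]
pos 3: 42 -> miss, frames [61, 70, 42]
pos 4: 70 -> hit
pos 5: 87 -> miss, evict 61, frames [70, 42, 87]
pos 6: 21 -> miss, evict 70, frames [42, 87, 21]
At position 6, page 70 is evicted.

70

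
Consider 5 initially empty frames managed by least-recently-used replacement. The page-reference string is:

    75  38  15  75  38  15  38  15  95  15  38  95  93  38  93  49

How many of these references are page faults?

6

75 -> miss, frames {75}
38 -> miss, frames {75,38}
15 -> miss, frames {75,38,15}
75 -> hit
38 -> hit
15 -> hit
38 -> hit
15 -> hit
95 -> miss, frames {75,38,15,95}
15 -> hit
38 -> hit
95 -> hit
93 -> miss, frames {75,15,38,95,93}
38 -> hit
93 -> hit
49 -> miss, evict 75, frames {15,95,38,93,49}
Page faults: 6.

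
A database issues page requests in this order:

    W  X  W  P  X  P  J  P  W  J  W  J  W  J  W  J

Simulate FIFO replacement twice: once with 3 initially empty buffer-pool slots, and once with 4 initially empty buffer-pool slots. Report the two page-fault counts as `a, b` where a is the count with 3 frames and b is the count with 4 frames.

5, 4

3 frames: F F . F . . F . F . . . . . . . → 5 faults.
4 frames: F F . F . . F . . . . . . . . . → 4 faults.
4 < 5: adding a frame reduced faults, as is typical.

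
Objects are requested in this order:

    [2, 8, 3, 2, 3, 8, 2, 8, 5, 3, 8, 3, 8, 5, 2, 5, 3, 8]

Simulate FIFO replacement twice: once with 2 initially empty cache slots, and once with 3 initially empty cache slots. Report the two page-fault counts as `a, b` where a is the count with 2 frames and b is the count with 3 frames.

12, 6

2 frames: F F F F . F . . F F F . . F F . F F → 12 faults.
3 frames: F F F . . . . . F . . . . . F . . F → 6 faults.
6 < 12: adding a frame reduced faults, as is typical.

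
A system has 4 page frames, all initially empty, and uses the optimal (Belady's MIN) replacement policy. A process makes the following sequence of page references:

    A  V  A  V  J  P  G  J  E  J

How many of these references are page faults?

6

A -> miss, frames [A]
V -> miss, frames [A, V]
A -> hit
V -> hit
J -> miss, frames [A, V, J]
P -> miss, frames [A, V, J, P]
G -> miss, evict P, frames [A, V, J, G]
J -> hit
E -> miss, evict G, frames [A, V, J, E]
J -> hit
Page faults: 6.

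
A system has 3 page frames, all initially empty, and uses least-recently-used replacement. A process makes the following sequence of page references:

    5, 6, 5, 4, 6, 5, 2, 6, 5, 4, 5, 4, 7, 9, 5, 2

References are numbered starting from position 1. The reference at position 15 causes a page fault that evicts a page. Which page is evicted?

4

pos 1: 5 -> fault, frames (5)
pos 2: 6 -> fault, frames (5 6)
pos 3: 5 -> hit
pos 4: 4 -> fault, frames (6 5 4)
pos 5: 6 -> hit
pos 6: 5 -> hit
pos 7: 2 -> fault, evict 4, frames (6 5 2)
pos 8: 6 -> hit
pos 9: 5 -> hit
pos 10: 4 -> fault, evict 2, frames (6 5 4)
pos 11: 5 -> hit
pos 12: 4 -> hit
pos 13: 7 -> fault, evict 6, frames (5 4 7)
pos 14: 9 -> fault, evict 5, frames (4 7 9)
pos 15: 5 -> fault, evict 4, frames (7 9 5)
At position 15, page 4 is evicted.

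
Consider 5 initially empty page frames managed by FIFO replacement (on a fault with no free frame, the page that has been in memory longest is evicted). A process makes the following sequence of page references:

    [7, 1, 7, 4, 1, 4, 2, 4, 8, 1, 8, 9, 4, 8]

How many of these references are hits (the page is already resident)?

7: miss, frames (7)
1: miss, frames (7 1)
7: hit
4: miss, frames (7 1 4)
1: hit
4: hit
2: miss, frames (7 1 4 2)
4: hit
8: miss, frames (7 1 4 2 8)
1: hit
8: hit
9: miss, evict 7, frames (1 4 2 8 9)
4: hit
8: hit
Hits: 8.

8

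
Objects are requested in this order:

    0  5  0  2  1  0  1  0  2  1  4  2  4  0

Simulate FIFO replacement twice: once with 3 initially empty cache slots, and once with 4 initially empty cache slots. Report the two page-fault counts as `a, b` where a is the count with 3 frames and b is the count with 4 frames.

3 frames: F F . F F F . . . . F F . . → 7 faults.
4 frames: F F . F F . . . . . F . . F → 6 faults.
6 < 7: adding a frame reduced faults, as is typical.

7, 6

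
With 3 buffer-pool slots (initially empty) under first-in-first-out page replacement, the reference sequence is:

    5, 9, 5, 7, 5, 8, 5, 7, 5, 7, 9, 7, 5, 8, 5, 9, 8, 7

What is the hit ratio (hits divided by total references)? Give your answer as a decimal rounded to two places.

5: fault, frames {5}
9: fault, frames {5,9}
5: hit
7: fault, frames {5,9,7}
5: hit
8: fault, evict 5, frames {9,7,8}
5: fault, evict 9, frames {7,8,5}
7: hit
5: hit
7: hit
9: fault, evict 7, frames {8,5,9}
7: fault, evict 8, frames {5,9,7}
5: hit
8: fault, evict 5, frames {9,7,8}
5: fault, evict 9, frames {7,8,5}
9: fault, evict 7, frames {8,5,9}
8: hit
7: fault, evict 8, frames {5,9,7}
Hits: 7 of 18 references → 7/18 = 0.3889.

0.39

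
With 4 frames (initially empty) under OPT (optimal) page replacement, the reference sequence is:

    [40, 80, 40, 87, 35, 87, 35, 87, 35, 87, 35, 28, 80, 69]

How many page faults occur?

40 -> fault, frames {40}
80 -> fault, frames {40,80}
40 -> hit
87 -> fault, frames {40,80,87}
35 -> fault, frames {40,80,87,35}
87 -> hit
35 -> hit
87 -> hit
35 -> hit
87 -> hit
35 -> hit
28 -> fault, evict 35, frames {40,80,87,28}
80 -> hit
69 -> fault, evict 28, frames {40,80,87,69}
Page faults: 6.

6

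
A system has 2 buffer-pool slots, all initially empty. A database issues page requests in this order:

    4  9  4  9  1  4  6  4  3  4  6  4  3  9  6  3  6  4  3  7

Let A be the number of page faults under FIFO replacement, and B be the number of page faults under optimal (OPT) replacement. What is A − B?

Under FIFO: F F . . F F F . F F F . F F F F . F . F → 14 faults.
Under OPT: F F . . F . F . F . F . F F . F . F . F → 11 faults.
A − B = 14 − 11 = 3.

3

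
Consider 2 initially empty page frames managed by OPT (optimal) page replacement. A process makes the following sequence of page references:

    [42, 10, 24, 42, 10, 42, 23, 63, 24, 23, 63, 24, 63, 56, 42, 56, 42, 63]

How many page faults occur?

42 → fault, frames (42)
10 → fault, frames (42 10)
24 → fault, evict 10, frames (42 24)
42 → hit
10 → fault, evict 24, frames (42 10)
42 → hit
23 → fault, evict 10, frames (42 23)
63 → fault, evict 42, frames (23 63)
24 → fault, evict 63, frames (23 24)
23 → hit
63 → fault, evict 23, frames (24 63)
24 → hit
63 → hit
56 → fault, evict 24, frames (63 56)
42 → fault, evict 63, frames (56 42)
56 → hit
42 → hit
63 → fault, evict 42, frames (56 63)
Page faults: 11.

11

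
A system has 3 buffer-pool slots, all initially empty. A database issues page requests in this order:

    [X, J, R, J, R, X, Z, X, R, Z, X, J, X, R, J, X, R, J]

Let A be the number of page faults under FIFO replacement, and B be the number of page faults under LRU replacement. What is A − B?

1

Under FIFO: F F F . . . F F . . . F . F . . . . → 7 faults.
Under LRU: F F F . . . F . . . . F . F . . . . → 6 faults.
A − B = 7 − 6 = 1.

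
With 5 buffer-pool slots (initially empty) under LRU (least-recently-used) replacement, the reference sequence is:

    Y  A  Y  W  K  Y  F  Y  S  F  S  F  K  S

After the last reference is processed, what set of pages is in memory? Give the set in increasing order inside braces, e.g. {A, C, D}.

Y: miss, frames (Y)
A: miss, frames (Y A)
Y: hit
W: miss, frames (A Y W)
K: miss, frames (A Y W K)
Y: hit
F: miss, frames (A W K Y F)
Y: hit
S: miss, evict A, frames (W K F Y S)
F: hit
S: hit
F: hit
K: hit
S: hit

{F, K, S, W, Y}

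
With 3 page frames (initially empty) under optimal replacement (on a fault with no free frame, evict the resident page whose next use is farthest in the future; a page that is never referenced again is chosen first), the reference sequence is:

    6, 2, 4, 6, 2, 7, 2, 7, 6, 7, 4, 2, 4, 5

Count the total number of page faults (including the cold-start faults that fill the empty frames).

6 -> miss, frames {6}
2 -> miss, frames {6,2}
4 -> miss, frames {6,2,4}
6 -> hit
2 -> hit
7 -> miss, evict 4, frames {6,2,7}
2 -> hit
7 -> hit
6 -> hit
7 -> hit
4 -> miss, evict 7, frames {6,2,4}
2 -> hit
4 -> hit
5 -> miss, evict 4, frames {6,2,5}
Page faults: 6.

6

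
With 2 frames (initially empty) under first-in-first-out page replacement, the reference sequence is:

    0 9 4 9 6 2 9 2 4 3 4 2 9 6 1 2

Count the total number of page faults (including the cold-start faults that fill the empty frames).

0: fault, frames {0}
9: fault, frames {0,9}
4: fault, evict 0, frames {9,4}
9: hit
6: fault, evict 9, frames {4,6}
2: fault, evict 4, frames {6,2}
9: fault, evict 6, frames {2,9}
2: hit
4: fault, evict 2, frames {9,4}
3: fault, evict 9, frames {4,3}
4: hit
2: fault, evict 4, frames {3,2}
9: fault, evict 3, frames {2,9}
6: fault, evict 2, frames {9,6}
1: fault, evict 9, frames {6,1}
2: fault, evict 6, frames {1,2}
Page faults: 13.

13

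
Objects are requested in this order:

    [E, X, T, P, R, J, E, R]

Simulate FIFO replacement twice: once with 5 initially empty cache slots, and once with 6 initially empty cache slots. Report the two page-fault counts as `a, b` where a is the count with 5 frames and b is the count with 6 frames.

5 frames: F F F F F F F . → 7 faults.
6 frames: F F F F F F . . → 6 faults.
6 < 7: adding a frame reduced faults, as is typical.

7, 6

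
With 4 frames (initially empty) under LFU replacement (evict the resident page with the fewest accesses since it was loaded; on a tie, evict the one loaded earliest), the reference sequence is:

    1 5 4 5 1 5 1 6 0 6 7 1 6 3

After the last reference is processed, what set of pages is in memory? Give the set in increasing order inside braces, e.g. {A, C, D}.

{1, 3, 5, 6}

1: fault, frames {1}
5: fault, frames {1,5}
4: fault, frames {1,5,4}
5: hit
1: hit
5: hit
1: hit
6: fault, frames {1,5,4,6}
0: fault, evict 4, frames {1,5,6,0}
6: hit
7: fault, evict 0, frames {1,5,6,7}
1: hit
6: hit
3: fault, evict 7, frames {1,5,6,3}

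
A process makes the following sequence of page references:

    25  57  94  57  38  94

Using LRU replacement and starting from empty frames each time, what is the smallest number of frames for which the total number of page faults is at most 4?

3

f=1: 6 faults
f=2: 5 faults
f=3: 4 faults
f=4: 4 faults
Smallest f with faults ≤ 4 is 3.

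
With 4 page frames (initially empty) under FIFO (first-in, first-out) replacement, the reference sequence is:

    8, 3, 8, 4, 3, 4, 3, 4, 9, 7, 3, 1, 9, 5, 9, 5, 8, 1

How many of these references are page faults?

8 → miss, frames (8)
3 → miss, frames (8 3)
8 → hit
4 → miss, frames (8 3 4)
3 → hit
4 → hit
3 → hit
4 → hit
9 → miss, frames (8 3 4 9)
7 → miss, evict 8, frames (3 4 9 7)
3 → hit
1 → miss, evict 3, frames (4 9 7 1)
9 → hit
5 → miss, evict 4, frames (9 7 1 5)
9 → hit
5 → hit
8 → miss, evict 9, frames (7 1 5 8)
1 → hit
Page faults: 8.

8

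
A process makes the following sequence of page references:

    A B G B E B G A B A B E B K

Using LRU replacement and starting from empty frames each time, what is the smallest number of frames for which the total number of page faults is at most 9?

f=1: 14 faults
f=2: 9 faults
f=3: 7 faults
f=4: 5 faults
f=5: 5 faults
Smallest f with faults ≤ 9 is 2.

2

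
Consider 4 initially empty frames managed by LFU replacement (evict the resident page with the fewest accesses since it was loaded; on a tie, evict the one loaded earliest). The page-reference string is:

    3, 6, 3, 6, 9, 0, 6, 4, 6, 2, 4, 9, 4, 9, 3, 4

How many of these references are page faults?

7

3 → miss, frames {3}
6 → miss, frames {3,6}
3 → hit
6 → hit
9 → miss, frames {3,6,9}
0 → miss, frames {3,6,9,0}
6 → hit
4 → miss, evict 9, frames {3,6,0,4}
6 → hit
2 → miss, evict 0, frames {3,6,4,2}
4 → hit
9 → miss, evict 2, frames {3,6,4,9}
4 → hit
9 → hit
3 → hit
4 → hit
Page faults: 7.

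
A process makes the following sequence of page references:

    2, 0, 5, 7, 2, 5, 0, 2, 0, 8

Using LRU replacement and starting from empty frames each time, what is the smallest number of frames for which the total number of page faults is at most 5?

f=1: 10 faults
f=2: 9 faults
f=3: 7 faults
f=4: 5 faults
f=5: 5 faults
Smallest f with faults ≤ 5 is 4.

4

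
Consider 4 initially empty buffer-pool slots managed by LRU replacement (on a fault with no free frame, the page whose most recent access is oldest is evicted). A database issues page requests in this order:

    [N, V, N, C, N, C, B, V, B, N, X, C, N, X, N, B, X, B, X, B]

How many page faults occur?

6

N -> miss, frames [N]
V -> miss, frames [N, V]
N -> hit
C -> miss, frames [V, N, C]
N -> hit
C -> hit
B -> miss, frames [V, N, C, B]
V -> hit
B -> hit
N -> hit
X -> miss, evict C, frames [V, B, N, X]
C -> miss, evict V, frames [B, N, X, C]
N -> hit
X -> hit
N -> hit
B -> hit
X -> hit
B -> hit
X -> hit
B -> hit
Page faults: 6.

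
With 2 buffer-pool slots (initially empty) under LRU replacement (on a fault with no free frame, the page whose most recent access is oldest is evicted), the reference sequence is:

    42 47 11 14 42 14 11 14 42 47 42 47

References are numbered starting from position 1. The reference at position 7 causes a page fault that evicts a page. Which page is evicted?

42

pos 1: 42: miss, frames [42]
pos 2: 47: miss, frames [42, 47]
pos 3: 11: miss, evict 42, frames [47, 11]
pos 4: 14: miss, evict 47, frames [11, 14]
pos 5: 42: miss, evict 11, frames [14, 42]
pos 6: 14: hit
pos 7: 11: miss, evict 42, frames [14, 11]
At position 7, page 42 is evicted.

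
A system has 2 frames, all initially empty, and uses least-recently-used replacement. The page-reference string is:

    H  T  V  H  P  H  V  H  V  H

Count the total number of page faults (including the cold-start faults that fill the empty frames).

H: miss, frames (H)
T: miss, frames (H T)
V: miss, evict H, frames (T V)
H: miss, evict T, frames (V H)
P: miss, evict V, frames (H P)
H: hit
V: miss, evict P, frames (H V)
H: hit
V: hit
H: hit
Page faults: 6.

6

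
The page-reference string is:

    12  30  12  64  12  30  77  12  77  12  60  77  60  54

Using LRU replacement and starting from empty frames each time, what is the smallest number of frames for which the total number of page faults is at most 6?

f=1: 14 faults
f=2: 9 faults
f=3: 6 faults
f=4: 6 faults
f=5: 6 faults
f=6: 6 faults
Smallest f with faults ≤ 6 is 3.

3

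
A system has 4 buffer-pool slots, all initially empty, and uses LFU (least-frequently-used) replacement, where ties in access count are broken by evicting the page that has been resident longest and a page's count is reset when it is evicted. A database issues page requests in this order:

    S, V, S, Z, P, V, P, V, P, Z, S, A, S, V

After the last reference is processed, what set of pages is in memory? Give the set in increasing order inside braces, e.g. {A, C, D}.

{A, P, S, V}

S -> fault, frames {S}
V -> fault, frames {S,V}
S -> hit
Z -> fault, frames {S,V,Z}
P -> fault, frames {S,V,Z,P}
V -> hit
P -> hit
V -> hit
P -> hit
Z -> hit
S -> hit
A -> fault, evict Z, frames {S,V,P,A}
S -> hit
V -> hit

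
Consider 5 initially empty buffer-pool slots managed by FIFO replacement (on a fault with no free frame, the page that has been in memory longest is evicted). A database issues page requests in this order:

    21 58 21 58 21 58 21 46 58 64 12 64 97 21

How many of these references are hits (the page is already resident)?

21: miss, frames [21]
58: miss, frames [21, 58]
21: hit
58: hit
21: hit
58: hit
21: hit
46: miss, frames [21, 58, 46]
58: hit
64: miss, frames [21, 58, 46, 64]
12: miss, frames [21, 58, 46, 64, 12]
64: hit
97: miss, evict 21, frames [58, 46, 64, 12, 97]
21: miss, evict 58, frames [46, 64, 12, 97, 21]
Hits: 7.

7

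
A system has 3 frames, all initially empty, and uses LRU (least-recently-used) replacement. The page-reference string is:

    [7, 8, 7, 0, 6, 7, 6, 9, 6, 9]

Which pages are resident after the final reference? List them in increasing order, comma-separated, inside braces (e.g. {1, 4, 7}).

7 → miss, frames [7]
8 → miss, frames [7, 8]
7 → hit
0 → miss, frames [8, 7, 0]
6 → miss, evict 8, frames [7, 0, 6]
7 → hit
6 → hit
9 → miss, evict 0, frames [7, 6, 9]
6 → hit
9 → hit

{6, 7, 9}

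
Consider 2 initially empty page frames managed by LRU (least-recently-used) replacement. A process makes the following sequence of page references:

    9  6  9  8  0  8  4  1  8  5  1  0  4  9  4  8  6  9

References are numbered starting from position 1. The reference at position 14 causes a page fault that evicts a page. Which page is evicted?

0

pos 1: 9: miss, frames [9]
pos 2: 6: miss, frames [9, 6]
pos 3: 9: hit
pos 4: 8: miss, evict 6, frames [9, 8]
pos 5: 0: miss, evict 9, frames [8, 0]
pos 6: 8: hit
pos 7: 4: miss, evict 0, frames [8, 4]
pos 8: 1: miss, evict 8, frames [4, 1]
pos 9: 8: miss, evict 4, frames [1, 8]
pos 10: 5: miss, evict 1, frames [8, 5]
pos 11: 1: miss, evict 8, frames [5, 1]
pos 12: 0: miss, evict 5, frames [1, 0]
pos 13: 4: miss, evict 1, frames [0, 4]
pos 14: 9: miss, evict 0, frames [4, 9]
At position 14, page 0 is evicted.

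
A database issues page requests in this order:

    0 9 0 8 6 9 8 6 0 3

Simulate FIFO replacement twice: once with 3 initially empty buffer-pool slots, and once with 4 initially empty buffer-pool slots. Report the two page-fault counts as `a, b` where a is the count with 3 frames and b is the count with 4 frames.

6, 5

3 frames: F F . F F . . . F F → 6 faults.
4 frames: F F . F F . . . . F → 5 faults.
5 < 6: adding a frame reduced faults, as is typical.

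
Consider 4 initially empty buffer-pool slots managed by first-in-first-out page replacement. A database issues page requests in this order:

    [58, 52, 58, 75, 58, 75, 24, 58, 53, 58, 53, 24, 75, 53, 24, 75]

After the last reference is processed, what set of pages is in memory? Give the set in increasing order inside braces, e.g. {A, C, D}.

{24, 53, 58, 75}

58 -> miss, frames [58]
52 -> miss, frames [58, 52]
58 -> hit
75 -> miss, frames [58, 52, 75]
58 -> hit
75 -> hit
24 -> miss, frames [58, 52, 75, 24]
58 -> hit
53 -> miss, evict 58, frames [52, 75, 24, 53]
58 -> miss, evict 52, frames [75, 24, 53, 58]
53 -> hit
24 -> hit
75 -> hit
53 -> hit
24 -> hit
75 -> hit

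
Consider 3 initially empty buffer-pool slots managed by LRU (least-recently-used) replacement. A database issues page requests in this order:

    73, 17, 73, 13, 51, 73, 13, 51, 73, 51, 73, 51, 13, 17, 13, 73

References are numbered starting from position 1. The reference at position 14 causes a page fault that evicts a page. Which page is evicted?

73

pos 1: 73 → miss, frames [73]
pos 2: 17 → miss, frames [73, 17]
pos 3: 73 → hit
pos 4: 13 → miss, frames [17, 73, 13]
pos 5: 51 → miss, evict 17, frames [73, 13, 51]
pos 6: 73 → hit
pos 7: 13 → hit
pos 8: 51 → hit
pos 9: 73 → hit
pos 10: 51 → hit
pos 11: 73 → hit
pos 12: 51 → hit
pos 13: 13 → hit
pos 14: 17 → miss, evict 73, frames [51, 13, 17]
At position 14, page 73 is evicted.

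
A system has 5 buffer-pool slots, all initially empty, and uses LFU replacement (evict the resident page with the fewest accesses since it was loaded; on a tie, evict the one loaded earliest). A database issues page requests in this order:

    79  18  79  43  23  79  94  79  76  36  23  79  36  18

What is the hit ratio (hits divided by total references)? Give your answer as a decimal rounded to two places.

0.43

79 → miss, frames [79]
18 → miss, frames [79, 18]
79 → hit
43 → miss, frames [79, 18, 43]
23 → miss, frames [79, 18, 43, 23]
79 → hit
94 → miss, frames [79, 18, 43, 23, 94]
79 → hit
76 → miss, evict 18, frames [79, 43, 23, 94, 76]
36 → miss, evict 43, frames [79, 23, 94, 76, 36]
23 → hit
79 → hit
36 → hit
18 → miss, evict 94, frames [79, 23, 76, 36, 18]
Hits: 6 of 14 references → 6/14 = 0.4286.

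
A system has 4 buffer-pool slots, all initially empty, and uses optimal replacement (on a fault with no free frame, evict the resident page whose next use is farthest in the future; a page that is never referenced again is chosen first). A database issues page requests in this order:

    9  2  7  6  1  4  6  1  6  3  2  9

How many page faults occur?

9: miss, frames (9)
2: miss, frames (9 2)
7: miss, frames (9 2 7)
6: miss, frames (9 2 7 6)
1: miss, evict 7, frames (9 2 6 1)
4: miss, evict 9, frames (2 6 1 4)
6: hit
1: hit
6: hit
3: miss, evict 4, frames (2 6 1 3)
2: hit
9: miss, evict 3, frames (2 6 1 9)
Page faults: 8.

8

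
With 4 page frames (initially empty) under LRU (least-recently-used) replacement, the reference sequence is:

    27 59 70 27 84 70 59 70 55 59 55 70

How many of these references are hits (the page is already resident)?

27 -> fault, frames (27)
59 -> fault, frames (27 59)
70 -> fault, frames (27 59 70)
27 -> hit
84 -> fault, frames (59 70 27 84)
70 -> hit
59 -> hit
70 -> hit
55 -> fault, evict 27, frames (84 59 70 55)
59 -> hit
55 -> hit
70 -> hit
Hits: 7.

7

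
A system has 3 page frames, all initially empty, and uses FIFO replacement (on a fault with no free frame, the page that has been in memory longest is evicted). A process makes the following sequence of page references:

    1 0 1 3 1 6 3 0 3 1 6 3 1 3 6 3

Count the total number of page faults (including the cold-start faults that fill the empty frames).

1 -> miss, frames (1)
0 -> miss, frames (1 0)
1 -> hit
3 -> miss, frames (1 0 3)
1 -> hit
6 -> miss, evict 1, frames (0 3 6)
3 -> hit
0 -> hit
3 -> hit
1 -> miss, evict 0, frames (3 6 1)
6 -> hit
3 -> hit
1 -> hit
3 -> hit
6 -> hit
3 -> hit
Page faults: 5.

5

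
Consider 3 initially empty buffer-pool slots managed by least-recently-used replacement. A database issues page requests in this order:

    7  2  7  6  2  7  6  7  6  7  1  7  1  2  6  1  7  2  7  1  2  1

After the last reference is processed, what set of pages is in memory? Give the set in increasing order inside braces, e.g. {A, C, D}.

7 → fault, frames [7]
2 → fault, frames [7, 2]
7 → hit
6 → fault, frames [2, 7, 6]
2 → hit
7 → hit
6 → hit
7 → hit
6 → hit
7 → hit
1 → fault, evict 2, frames [6, 7, 1]
7 → hit
1 → hit
2 → fault, evict 6, frames [7, 1, 2]
6 → fault, evict 7, frames [1, 2, 6]
1 → hit
7 → fault, evict 2, frames [6, 1, 7]
2 → fault, evict 6, frames [1, 7, 2]
7 → hit
1 → hit
2 → hit
1 → hit

{1, 2, 7}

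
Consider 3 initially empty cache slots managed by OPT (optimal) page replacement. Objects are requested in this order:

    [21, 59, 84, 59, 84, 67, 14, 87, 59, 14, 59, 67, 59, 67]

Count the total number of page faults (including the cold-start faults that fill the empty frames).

21 → fault, frames (21)
59 → fault, frames (21 59)
84 → fault, frames (21 59 84)
59 → hit
84 → hit
67 → fault, evict 84, frames (21 59 67)
14 → fault, evict 21, frames (59 67 14)
87 → fault, evict 67, frames (59 14 87)
59 → hit
14 → hit
59 → hit
67 → fault, evict 87, frames (59 14 67)
59 → hit
67 → hit
Page faults: 7.

7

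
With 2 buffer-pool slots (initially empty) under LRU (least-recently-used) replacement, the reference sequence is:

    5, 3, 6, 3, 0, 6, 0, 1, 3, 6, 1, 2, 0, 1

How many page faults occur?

5: fault, frames (5)
3: fault, frames (5 3)
6: fault, evict 5, frames (3 6)
3: hit
0: fault, evict 6, frames (3 0)
6: fault, evict 3, frames (0 6)
0: hit
1: fault, evict 6, frames (0 1)
3: fault, evict 0, frames (1 3)
6: fault, evict 1, frames (3 6)
1: fault, evict 3, frames (6 1)
2: fault, evict 6, frames (1 2)
0: fault, evict 1, frames (2 0)
1: fault, evict 2, frames (0 1)
Page faults: 12.

12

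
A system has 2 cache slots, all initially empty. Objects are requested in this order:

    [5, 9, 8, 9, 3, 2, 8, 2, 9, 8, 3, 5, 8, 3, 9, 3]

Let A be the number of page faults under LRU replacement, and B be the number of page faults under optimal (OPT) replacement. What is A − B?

Under LRU: F F F . F F F . F F F F F F F . → 13 faults.
Under OPT: F F F . F F . . F . F F . F F . → 10 faults.
A − B = 13 − 10 = 3.

3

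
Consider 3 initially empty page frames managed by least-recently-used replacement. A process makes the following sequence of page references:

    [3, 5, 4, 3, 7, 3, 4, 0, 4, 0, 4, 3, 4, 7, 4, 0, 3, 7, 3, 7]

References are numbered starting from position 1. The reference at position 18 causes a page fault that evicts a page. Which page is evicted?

4

pos 1: 3 -> fault, frames {3}
pos 2: 5 -> fault, frames {3,5}
pos 3: 4 -> fault, frames {3,5,4}
pos 4: 3 -> hit
pos 5: 7 -> fault, evict 5, frames {4,3,7}
pos 6: 3 -> hit
pos 7: 4 -> hit
pos 8: 0 -> fault, evict 7, frames {3,4,0}
pos 9: 4 -> hit
pos 10: 0 -> hit
pos 11: 4 -> hit
pos 12: 3 -> hit
pos 13: 4 -> hit
pos 14: 7 -> fault, evict 0, frames {3,4,7}
pos 15: 4 -> hit
pos 16: 0 -> fault, evict 3, frames {7,4,0}
pos 17: 3 -> fault, evict 7, frames {4,0,3}
pos 18: 7 -> fault, evict 4, frames {0,3,7}
At position 18, page 4 is evicted.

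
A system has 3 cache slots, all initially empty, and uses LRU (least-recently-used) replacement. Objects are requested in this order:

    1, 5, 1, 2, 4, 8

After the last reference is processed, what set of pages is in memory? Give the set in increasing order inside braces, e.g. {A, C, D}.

1: fault, frames {1}
5: fault, frames {1,5}
1: hit
2: fault, frames {5,1,2}
4: fault, evict 5, frames {1,2,4}
8: fault, evict 1, frames {2,4,8}

{2, 4, 8}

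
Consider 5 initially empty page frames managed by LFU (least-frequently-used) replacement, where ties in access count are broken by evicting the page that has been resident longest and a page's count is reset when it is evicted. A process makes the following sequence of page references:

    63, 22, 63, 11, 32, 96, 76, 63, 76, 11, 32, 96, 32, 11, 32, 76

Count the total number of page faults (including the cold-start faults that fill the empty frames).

63 -> miss, frames {63}
22 -> miss, frames {63,22}
63 -> hit
11 -> miss, frames {63,22,11}
32 -> miss, frames {63,22,11,32}
96 -> miss, frames {63,22,11,32,96}
76 -> miss, evict 22, frames {63,11,32,96,76}
63 -> hit
76 -> hit
11 -> hit
32 -> hit
96 -> hit
32 -> hit
11 -> hit
32 -> hit
76 -> hit
Page faults: 6.

6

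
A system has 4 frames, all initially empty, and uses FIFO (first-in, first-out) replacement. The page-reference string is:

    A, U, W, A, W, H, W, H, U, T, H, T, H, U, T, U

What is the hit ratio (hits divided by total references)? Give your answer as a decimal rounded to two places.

0.69

A -> miss, frames {A}
U -> miss, frames {A,U}
W -> miss, frames {A,U,W}
A -> hit
W -> hit
H -> miss, frames {A,U,W,H}
W -> hit
H -> hit
U -> hit
T -> miss, evict A, frames {U,W,H,T}
H -> hit
T -> hit
H -> hit
U -> hit
T -> hit
U -> hit
Hits: 11 of 16 references → 11/16 = 0.6875.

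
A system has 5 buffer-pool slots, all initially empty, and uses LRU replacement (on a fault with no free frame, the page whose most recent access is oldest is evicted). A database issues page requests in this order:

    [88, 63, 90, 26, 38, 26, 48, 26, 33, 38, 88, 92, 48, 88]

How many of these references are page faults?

88 → miss, frames {88}
63 → miss, frames {88,63}
90 → miss, frames {88,63,90}
26 → miss, frames {88,63,90,26}
38 → miss, frames {88,63,90,26,38}
26 → hit
48 → miss, evict 88, frames {63,90,38,26,48}
26 → hit
33 → miss, evict 63, frames {90,38,48,26,33}
38 → hit
88 → miss, evict 90, frames {48,26,33,38,88}
92 → miss, evict 48, frames {26,33,38,88,92}
48 → miss, evict 26, frames {33,38,88,92,48}
88 → hit
Page faults: 10.

10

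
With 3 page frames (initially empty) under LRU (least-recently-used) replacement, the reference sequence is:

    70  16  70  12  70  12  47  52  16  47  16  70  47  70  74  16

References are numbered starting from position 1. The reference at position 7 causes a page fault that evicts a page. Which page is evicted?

16

pos 1: 70 -> miss, frames (70)
pos 2: 16 -> miss, frames (70 16)
pos 3: 70 -> hit
pos 4: 12 -> miss, frames (16 70 12)
pos 5: 70 -> hit
pos 6: 12 -> hit
pos 7: 47 -> miss, evict 16, frames (70 12 47)
At position 7, page 16 is evicted.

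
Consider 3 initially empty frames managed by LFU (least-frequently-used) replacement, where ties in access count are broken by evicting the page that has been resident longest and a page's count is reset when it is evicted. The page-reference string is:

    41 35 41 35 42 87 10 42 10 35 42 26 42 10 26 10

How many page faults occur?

41: fault, frames {41}
35: fault, frames {41,35}
41: hit
35: hit
42: fault, frames {41,35,42}
87: fault, evict 42, frames {41,35,87}
10: fault, evict 87, frames {41,35,10}
42: fault, evict 10, frames {41,35,42}
10: fault, evict 42, frames {41,35,10}
35: hit
42: fault, evict 10, frames {41,35,42}
26: fault, evict 42, frames {41,35,26}
42: fault, evict 26, frames {41,35,42}
10: fault, evict 42, frames {41,35,10}
26: fault, evict 10, frames {41,35,26}
10: fault, evict 26, frames {41,35,10}
Page faults: 13.

13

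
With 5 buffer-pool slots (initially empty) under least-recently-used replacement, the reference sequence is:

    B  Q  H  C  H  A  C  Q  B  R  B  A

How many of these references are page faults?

6

B → miss, frames (B)
Q → miss, frames (B Q)
H → miss, frames (B Q H)
C → miss, frames (B Q H C)
H → hit
A → miss, frames (B Q C H A)
C → hit
Q → hit
B → hit
R → miss, evict H, frames (A C Q B R)
B → hit
A → hit
Page faults: 6.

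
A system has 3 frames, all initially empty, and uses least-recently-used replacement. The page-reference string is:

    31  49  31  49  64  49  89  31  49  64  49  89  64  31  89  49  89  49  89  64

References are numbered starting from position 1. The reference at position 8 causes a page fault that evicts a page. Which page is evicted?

pos 1: 31 → miss, frames {31}
pos 2: 49 → miss, frames {31,49}
pos 3: 31 → hit
pos 4: 49 → hit
pos 5: 64 → miss, frames {31,49,64}
pos 6: 49 → hit
pos 7: 89 → miss, evict 31, frames {64,49,89}
pos 8: 31 → miss, evict 64, frames {49,89,31}
At position 8, page 64 is evicted.

64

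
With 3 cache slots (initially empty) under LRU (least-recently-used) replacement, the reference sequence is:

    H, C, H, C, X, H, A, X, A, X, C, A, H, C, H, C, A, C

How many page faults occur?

6

H: fault, frames (H)
C: fault, frames (H C)
H: hit
C: hit
X: fault, frames (H C X)
H: hit
A: fault, evict C, frames (X H A)
X: hit
A: hit
X: hit
C: fault, evict H, frames (A X C)
A: hit
H: fault, evict X, frames (C A H)
C: hit
H: hit
C: hit
A: hit
C: hit
Page faults: 6.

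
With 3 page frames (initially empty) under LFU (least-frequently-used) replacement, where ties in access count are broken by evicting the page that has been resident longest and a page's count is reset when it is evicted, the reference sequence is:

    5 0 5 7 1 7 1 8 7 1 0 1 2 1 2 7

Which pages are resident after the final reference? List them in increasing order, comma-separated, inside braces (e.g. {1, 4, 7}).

5: fault, frames (5)
0: fault, frames (5 0)
5: hit
7: fault, frames (5 0 7)
1: fault, evict 0, frames (5 7 1)
7: hit
1: hit
8: fault, evict 5, frames (7 1 8)
7: hit
1: hit
0: fault, evict 8, frames (7 1 0)
1: hit
2: fault, evict 0, frames (7 1 2)
1: hit
2: hit
7: hit

{1, 2, 7}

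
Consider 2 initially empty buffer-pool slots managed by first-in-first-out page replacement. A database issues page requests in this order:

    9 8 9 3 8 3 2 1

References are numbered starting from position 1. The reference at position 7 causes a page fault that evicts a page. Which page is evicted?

pos 1: 9 -> miss, frames (9)
pos 2: 8 -> miss, frames (9 8)
pos 3: 9 -> hit
pos 4: 3 -> miss, evict 9, frames (8 3)
pos 5: 8 -> hit
pos 6: 3 -> hit
pos 7: 2 -> miss, evict 8, frames (3 2)
At position 7, page 8 is evicted.

8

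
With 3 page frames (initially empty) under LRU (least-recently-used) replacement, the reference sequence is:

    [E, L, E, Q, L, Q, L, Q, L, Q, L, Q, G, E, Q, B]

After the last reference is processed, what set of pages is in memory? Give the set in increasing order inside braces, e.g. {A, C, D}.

E -> miss, frames {E}
L -> miss, frames {E,L}
E -> hit
Q -> miss, frames {L,E,Q}
L -> hit
Q -> hit
L -> hit
Q -> hit
L -> hit
Q -> hit
L -> hit
Q -> hit
G -> miss, evict E, frames {L,Q,G}
E -> miss, evict L, frames {Q,G,E}
Q -> hit
B -> miss, evict G, frames {E,Q,B}

{B, E, Q}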